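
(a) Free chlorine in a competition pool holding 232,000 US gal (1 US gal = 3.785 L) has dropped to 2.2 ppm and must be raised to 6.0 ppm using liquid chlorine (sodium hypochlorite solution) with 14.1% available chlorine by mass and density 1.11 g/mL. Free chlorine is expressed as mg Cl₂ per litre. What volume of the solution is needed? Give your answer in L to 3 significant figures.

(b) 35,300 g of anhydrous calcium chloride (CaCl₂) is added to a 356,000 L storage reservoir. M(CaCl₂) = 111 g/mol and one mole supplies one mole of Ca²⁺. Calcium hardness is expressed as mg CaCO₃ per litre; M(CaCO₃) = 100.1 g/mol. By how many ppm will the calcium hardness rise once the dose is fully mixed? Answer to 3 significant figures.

(a) Volume: 232,000 US gal × 3.785 L/gal = 878,120 L.
(a) Chlorine deficit: 6.0 − 2.2 = 3.8 ppm = 3.8 mg/L as Cl₂.
(a) Cl₂ equivalent needed: 3.8 mg/L × 878,120 L = 3,337,000 mg = 3337 g.
(a) Product at 14.1% available chlorine: 3337 / 0.141 = 23,670 g.
(a) Volume at density 1.11 g/mL: 23,670 g ÷ 1.11 g/mL = 21,320 mL.

(b) Moles of Ca²⁺: 35,300 g ÷ 111 g/mol = 318 mol.
(b) As CaCO₃: 318 mol × 100.1 g/mol = 31,830 g.
(b) Rise: 31,830 g / 356,000 L × 1000 = 89.42 mg/L.

(a) 21.3 L; (b) 89.4 ppm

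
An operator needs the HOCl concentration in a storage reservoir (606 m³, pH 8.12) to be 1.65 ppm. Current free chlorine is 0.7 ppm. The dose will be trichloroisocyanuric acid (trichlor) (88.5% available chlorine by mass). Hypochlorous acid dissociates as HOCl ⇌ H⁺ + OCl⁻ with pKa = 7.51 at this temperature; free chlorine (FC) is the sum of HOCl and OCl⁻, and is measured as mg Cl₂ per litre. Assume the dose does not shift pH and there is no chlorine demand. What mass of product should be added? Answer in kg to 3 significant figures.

Volume: 606 m³ = 606,000 L.
[OCl⁻]/[HOCl] = 10^(pH − pKa) = 10^(8.12 − 7.51) = 4.074; fraction as HOCl = 1/(1 + 4.074) = 0.1971.
Free chlorine required for 1.65 ppm HOCl: 1.65 / 0.1971 = 8.372 ppm.
FC to add: 8.372 − 0.7 = 7.672 mg/L as Cl₂.
Cl₂ equivalent: 7.672 mg/L × 606,000 L = 4649 g.
Product at 88.5% available Cl: 4649 / 0.885 = 5253 g.

5.25 kg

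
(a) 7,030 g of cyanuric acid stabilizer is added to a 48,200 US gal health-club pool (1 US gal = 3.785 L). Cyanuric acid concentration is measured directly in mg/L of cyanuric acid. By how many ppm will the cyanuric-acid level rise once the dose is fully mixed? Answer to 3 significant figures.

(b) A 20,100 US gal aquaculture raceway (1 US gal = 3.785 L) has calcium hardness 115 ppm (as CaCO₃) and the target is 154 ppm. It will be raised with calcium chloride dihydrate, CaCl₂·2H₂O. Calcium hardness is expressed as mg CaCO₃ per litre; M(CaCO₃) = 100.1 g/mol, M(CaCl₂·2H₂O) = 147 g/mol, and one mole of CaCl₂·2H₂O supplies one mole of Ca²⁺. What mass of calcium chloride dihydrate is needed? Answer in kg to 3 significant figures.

(a) Volume: 48,200 US gal × 3.785 L/gal = 182,437 L.
(a) Rise: 7,030 g / 182,437 L × 1000 = 38.53 mg/L.

(b) Volume: 20,100 US gal × 3.785 L/gal = 76,078 L.
(b) Hardness to add: (154 − 115) = 39 mg/L as CaCO₃ × 76,078 L = 2967 g as CaCO₃.
(b) Moles of Ca²⁺ (1 mol Ca²⁺ ≡ 1 mol CaCO₃): 2967 / 100.1 g/mol = 29.64 mol.
(b) Mass of CaCl₂·2H₂O: 29.64 × 147 = 4357 g.

(a) 38.5 ppm; (b) 4.36 kg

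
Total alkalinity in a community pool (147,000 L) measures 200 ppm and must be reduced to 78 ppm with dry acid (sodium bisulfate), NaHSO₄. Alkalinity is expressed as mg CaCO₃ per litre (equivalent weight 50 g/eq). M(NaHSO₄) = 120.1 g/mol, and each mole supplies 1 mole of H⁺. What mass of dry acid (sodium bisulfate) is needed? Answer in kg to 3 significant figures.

43.1 kg

Alkalinity to neutralize: (200 − 78) = 122 mg/L as CaCO₃ × 147,000 L = 17,930 g as CaCO₃.
Equivalents of H⁺ required: 17,930 ÷ 50 g/eq = 358.7 eq = 358.7 mol NaHSO₄.
Mass of NaHSO₄: 358.7 × 120.1 = 43,080 g.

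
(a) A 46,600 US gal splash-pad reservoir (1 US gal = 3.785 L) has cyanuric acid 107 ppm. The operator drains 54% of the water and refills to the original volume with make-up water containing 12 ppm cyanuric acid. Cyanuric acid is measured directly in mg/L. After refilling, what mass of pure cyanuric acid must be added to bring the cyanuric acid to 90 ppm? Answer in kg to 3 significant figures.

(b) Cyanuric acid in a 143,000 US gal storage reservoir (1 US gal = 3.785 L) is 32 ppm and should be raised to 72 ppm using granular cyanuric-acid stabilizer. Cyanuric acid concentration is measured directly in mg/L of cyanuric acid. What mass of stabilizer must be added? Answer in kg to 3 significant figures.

(a) Volume: 46,600 US gal × 3.785 L/gal = 176,381 L.
(a) After draining 54% and refilling: 107 × 0.46 + 12 × 0.54 = 55.7 ppm.
(a) Deficit to target: 90 − 55.7 = 34.3 mg/L.
(a) Mass: 34.3 mg/L × 176,381 L = 6050 g cyanuric acid.

(b) Volume: 143,000 US gal × 3.785 L/gal = 541,255 L.
(b) CYA to add: (72 − 32) = 40 mg/L × 541,255 L = 21,650 g cyanuric acid.

(a) 6.05 kg; (b) 21.7 kg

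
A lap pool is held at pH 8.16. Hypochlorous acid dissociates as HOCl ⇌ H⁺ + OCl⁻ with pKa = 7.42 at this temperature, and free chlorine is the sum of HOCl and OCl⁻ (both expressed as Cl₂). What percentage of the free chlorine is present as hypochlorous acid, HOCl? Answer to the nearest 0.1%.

15.4%

[OCl⁻]/[HOCl] = 10^(pH − pKa) = 10^(8.16 − 7.42) = 10^0.74 = 5.495.
Fraction as HOCl = 1 / (1 + 5.495) = 0.154.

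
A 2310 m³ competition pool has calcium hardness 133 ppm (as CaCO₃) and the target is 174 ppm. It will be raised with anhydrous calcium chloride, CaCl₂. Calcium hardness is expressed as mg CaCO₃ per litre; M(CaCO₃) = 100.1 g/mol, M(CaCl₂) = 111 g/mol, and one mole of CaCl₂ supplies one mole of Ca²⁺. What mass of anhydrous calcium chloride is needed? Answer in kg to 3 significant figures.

Volume: 2310 m³ = 2,310,000 L.
Hardness to add: (174 − 133) = 41 mg/L as CaCO₃ × 2,310,000 L = 94,710 g as CaCO₃.
Moles of Ca²⁺ (1 mol Ca²⁺ ≡ 1 mol CaCO₃): 94,710 / 100.1 g/mol = 946.2 mol.
Mass of CaCl₂: 946.2 × 111 = 105,000 g.

105 kg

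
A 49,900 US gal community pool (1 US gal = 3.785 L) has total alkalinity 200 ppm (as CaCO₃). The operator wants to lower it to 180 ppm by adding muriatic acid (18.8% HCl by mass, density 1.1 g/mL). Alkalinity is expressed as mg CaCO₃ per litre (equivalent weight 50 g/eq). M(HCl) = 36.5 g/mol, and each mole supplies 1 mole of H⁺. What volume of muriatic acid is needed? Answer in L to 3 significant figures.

13.3 L

Volume: 49,900 US gal × 3.785 L/gal = 188,872 L.
Alkalinity to neutralize: (200 − 180) = 20 mg/L as CaCO₃ × 188,872 L = 3777 g as CaCO₃.
Equivalents of H⁺ required: 3777 ÷ 50 g/eq = 75.55 eq = 75.55 mol HCl.
Mass of HCl: 75.55 × 36.5 = 2758 g.
Mass of 18.8% solution: 2758 / 0.188 = 14,670 g.
Volume: 14,670 g ÷ 1.1 g/mL = 13,330 mL.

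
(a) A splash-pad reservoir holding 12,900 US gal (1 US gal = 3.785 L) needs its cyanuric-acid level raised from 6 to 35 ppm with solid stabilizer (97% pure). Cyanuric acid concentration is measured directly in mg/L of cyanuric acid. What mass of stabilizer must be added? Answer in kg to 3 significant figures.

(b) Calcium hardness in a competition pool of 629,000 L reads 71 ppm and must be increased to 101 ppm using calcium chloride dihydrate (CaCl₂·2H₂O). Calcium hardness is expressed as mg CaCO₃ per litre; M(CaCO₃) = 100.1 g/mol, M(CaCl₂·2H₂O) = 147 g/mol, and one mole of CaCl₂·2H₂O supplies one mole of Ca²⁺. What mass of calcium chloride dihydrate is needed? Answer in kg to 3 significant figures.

(a) Volume: 12,900 US gal × 3.785 L/gal = 48,826 L.
(a) CYA to add: (35 − 6) = 29 mg/L × 48,826 L = 1416 g cyanuric acid.
(a) At 97% purity: 1416 / 0.97 = 1460 g product.

(b) Hardness to add: (101 − 71) = 30 mg/L as CaCO₃ × 629,000 L = 18,870 g as CaCO₃.
(b) Moles of Ca²⁺ (1 mol Ca²⁺ ≡ 1 mol CaCO₃): 18,870 / 100.1 g/mol = 188.5 mol.
(b) Mass of CaCl₂·2H₂O: 188.5 × 147 = 27,710 g.

(a) 1.46 kg; (b) 27.7 kg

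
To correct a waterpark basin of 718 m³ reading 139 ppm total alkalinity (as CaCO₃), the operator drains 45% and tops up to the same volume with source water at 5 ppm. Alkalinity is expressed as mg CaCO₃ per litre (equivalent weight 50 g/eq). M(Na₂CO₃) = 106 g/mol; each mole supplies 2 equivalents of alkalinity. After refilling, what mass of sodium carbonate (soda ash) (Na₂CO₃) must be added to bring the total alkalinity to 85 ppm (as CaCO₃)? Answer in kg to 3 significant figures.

Volume: 718 m³ = 718,000 L.
After draining 45% and refilling: 139 × 0.55 + 5 × 0.45 = 78.7 ppm.
Deficit to target: 85 − 78.7 = 6.3 mg/L.
As CaCO₃: 6.3 mg/L × 718,000 L = 4523 g; ÷ 50 g/eq ÷ 2 = 45.23 mol Na₂CO₃.
Mass: 45.23 × 106 = 4795 g.

4.79 kg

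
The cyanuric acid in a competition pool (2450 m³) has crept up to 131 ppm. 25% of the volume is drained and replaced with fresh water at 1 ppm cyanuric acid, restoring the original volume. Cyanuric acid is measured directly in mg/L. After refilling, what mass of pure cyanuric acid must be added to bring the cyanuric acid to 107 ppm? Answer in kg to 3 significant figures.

Volume: 2450 m³ = 2,450,000 L.
After draining 25% and refilling: 131 × 0.75 + 1 × 0.25 = 98.5 ppm.
Deficit to target: 107 − 98.5 = 8.5 mg/L.
Mass: 8.5 mg/L × 2,450,000 L = 20,820 g cyanuric acid.

20.8 kg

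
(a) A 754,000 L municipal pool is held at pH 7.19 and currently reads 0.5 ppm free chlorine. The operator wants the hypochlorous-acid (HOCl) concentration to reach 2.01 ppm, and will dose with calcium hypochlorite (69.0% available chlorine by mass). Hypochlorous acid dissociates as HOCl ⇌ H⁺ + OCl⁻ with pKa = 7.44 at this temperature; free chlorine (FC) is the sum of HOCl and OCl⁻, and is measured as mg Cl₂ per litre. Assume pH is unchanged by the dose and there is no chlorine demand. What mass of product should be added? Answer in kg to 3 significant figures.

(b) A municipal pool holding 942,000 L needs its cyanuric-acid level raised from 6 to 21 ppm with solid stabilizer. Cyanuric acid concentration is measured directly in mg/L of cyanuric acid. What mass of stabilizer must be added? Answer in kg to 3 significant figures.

(a) 2.89 kg; (b) 14.1 kg

(a) [OCl⁻]/[HOCl] = 10^(pH − pKa) = 10^(7.19 − 7.44) = 0.5623; fraction as HOCl = 1/(1 + 0.5623) = 0.6401.
(a) Free chlorine required for 2.01 ppm HOCl: 2.01 / 0.6401 = 3.14 ppm.
(a) FC to add: 3.14 − 0.5 = 2.64 mg/L as Cl₂.
(a) Cl₂ equivalent: 2.64 mg/L × 754,000 L = 1991 g.
(a) Product at 69.0% available Cl: 1991 / 0.69 = 2885 g.

(b) CYA to add: (21 − 6) = 15 mg/L × 942,000 L = 14,130 g cyanuric acid.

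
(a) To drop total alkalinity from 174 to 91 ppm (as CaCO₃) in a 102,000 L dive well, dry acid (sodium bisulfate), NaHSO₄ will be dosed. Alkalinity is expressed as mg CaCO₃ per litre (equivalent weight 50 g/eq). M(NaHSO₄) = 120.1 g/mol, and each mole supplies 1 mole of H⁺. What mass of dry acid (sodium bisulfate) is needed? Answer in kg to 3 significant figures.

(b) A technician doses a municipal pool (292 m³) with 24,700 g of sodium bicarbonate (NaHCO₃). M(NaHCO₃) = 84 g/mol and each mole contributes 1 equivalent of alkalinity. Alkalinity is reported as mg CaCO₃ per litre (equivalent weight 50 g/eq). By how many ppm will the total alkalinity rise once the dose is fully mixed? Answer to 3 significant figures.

(a) 20.3 kg; (b) 50.4 ppm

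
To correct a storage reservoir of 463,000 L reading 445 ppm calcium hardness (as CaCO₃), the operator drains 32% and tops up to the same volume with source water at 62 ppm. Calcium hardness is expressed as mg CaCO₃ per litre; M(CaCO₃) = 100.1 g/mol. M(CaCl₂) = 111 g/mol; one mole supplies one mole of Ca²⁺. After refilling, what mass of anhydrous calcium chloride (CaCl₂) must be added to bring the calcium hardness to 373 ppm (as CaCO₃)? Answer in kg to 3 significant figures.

26.0 kg

After draining 32% and refilling: 445 × 0.68 + 62 × 0.32 = 322.44 ppm.
Deficit to target: 373 − 322.44 = 50.56 mg/L.
As CaCO₃: 50.56 mg/L × 463,000 L = 23,410 g; ÷ 100.1 = 233.9 mol Ca²⁺.
Mass: 233.9 × 111 = 25,960 g.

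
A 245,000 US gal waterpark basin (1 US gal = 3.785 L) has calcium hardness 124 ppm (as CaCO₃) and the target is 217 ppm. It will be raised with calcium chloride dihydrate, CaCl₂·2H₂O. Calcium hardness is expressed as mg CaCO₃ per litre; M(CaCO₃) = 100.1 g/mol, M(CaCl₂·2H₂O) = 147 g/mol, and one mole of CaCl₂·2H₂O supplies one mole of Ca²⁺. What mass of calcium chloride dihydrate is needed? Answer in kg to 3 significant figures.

127 kg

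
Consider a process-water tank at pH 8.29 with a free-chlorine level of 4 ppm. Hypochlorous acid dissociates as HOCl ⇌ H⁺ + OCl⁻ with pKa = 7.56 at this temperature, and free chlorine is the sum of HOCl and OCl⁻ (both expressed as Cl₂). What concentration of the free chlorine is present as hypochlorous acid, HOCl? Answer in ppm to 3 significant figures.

0.628 ppm

[OCl⁻]/[HOCl] = 10^(pH − pKa) = 10^(8.29 − 7.56) = 10^0.73 = 5.37.
Fraction as HOCl = 1 / (1 + 5.37) = 0.157.
HOCl = 0.157 × 4 ppm = 0.6279 ppm.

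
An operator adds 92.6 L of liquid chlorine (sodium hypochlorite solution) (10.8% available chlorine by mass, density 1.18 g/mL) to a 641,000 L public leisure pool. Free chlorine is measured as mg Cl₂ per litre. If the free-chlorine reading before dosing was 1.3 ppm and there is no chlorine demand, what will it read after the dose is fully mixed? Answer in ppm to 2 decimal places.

Mass of solution: 92.6 L × 1000 mL/L × 1.18 g/mL = 109,300 g.
Available chlorine delivered: 109,300 g × 0.108 = 11,800 g as Cl₂.
Concentration rise: 11,800 g / 641,000 L = 18.41 mg/L = 18.41 ppm.
Final FC: 1.3 + 18.41 = 19.71 ppm.

19.71 ppm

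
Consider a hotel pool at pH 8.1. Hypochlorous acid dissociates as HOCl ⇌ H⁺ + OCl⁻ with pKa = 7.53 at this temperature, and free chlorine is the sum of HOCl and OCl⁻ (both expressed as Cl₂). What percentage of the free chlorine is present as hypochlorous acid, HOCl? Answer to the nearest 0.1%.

21.2%

[OCl⁻]/[HOCl] = 10^(pH − pKa) = 10^(8.1 − 7.53) = 10^0.57 = 3.715.
Fraction as HOCl = 1 / (1 + 3.715) = 0.2121.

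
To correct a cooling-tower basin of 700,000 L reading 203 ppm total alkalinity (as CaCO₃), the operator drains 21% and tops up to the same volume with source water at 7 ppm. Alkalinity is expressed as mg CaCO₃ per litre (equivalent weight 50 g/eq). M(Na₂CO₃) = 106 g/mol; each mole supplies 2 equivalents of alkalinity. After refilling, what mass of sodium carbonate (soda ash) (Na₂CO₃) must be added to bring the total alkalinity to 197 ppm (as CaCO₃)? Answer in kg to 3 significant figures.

26.1 kg

After draining 21% and refilling: 203 × 0.79 + 7 × 0.21 = 161.84 ppm.
Deficit to target: 197 − 161.84 = 35.16 mg/L.
As CaCO₃: 35.16 mg/L × 700,000 L = 24,610 g; ÷ 50 g/eq ÷ 2 = 246.1 mol Na₂CO₃.
Mass: 246.1 × 106 = 26,090 g.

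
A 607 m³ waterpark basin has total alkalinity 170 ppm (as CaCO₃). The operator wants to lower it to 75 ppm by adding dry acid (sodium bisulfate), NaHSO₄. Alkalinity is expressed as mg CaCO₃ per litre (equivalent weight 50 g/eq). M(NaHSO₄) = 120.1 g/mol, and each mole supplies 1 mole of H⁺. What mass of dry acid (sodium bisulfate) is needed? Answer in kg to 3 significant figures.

Volume: 607 m³ = 607,000 L.
Alkalinity to neutralize: (170 − 75) = 95 mg/L as CaCO₃ × 607,000 L = 57,660 g as CaCO₃.
Equivalents of H⁺ required: 57,660 ÷ 50 g/eq = 1153 eq = 1153 mol NaHSO₄.
Mass of NaHSO₄: 1153 × 120.1 = 138,500 g.

139 kg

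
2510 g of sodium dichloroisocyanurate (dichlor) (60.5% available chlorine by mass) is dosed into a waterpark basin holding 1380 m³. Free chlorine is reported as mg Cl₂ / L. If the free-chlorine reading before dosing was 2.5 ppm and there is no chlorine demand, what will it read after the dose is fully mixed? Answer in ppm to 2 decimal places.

3.60 ppm

Volume: 1380 m³ = 1,380,000 L.
Available chlorine delivered: 2510 g × 0.605 = 1519 g as Cl₂.
Concentration rise: 1519 g / 1,380,000 L = 1.1 mg/L = 1.10 ppm.
Final FC: 2.5 + 1.10 = 3.60 ppm.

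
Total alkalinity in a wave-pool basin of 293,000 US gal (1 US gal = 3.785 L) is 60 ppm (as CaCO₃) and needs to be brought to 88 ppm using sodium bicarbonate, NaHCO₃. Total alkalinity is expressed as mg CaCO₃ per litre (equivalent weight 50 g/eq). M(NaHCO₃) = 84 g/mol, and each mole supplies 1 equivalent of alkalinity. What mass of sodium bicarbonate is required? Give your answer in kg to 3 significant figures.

52.2 kg

Volume: 293,000 US gal × 3.785 L/gal = 1,109,005 L.
Alkalinity to add: (88 − 60) = 28 mg/L as CaCO₃ × 1,109,005 L = 31,050 g as CaCO₃.
Equivalents: 31,050 g ÷ 50 g/eq = 621 eq.
NaHCO₃ supplies 1 eq per mole → 621 mol.
Mass: 621 mol × 84 g/mol = 52,170 g.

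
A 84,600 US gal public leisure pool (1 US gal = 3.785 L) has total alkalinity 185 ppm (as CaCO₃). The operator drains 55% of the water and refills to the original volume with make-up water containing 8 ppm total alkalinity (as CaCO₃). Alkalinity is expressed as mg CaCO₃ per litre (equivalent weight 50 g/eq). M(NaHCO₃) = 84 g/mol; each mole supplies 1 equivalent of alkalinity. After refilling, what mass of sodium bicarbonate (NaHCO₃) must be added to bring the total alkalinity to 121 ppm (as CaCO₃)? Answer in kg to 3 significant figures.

17.9 kg

Volume: 84,600 US gal × 3.785 L/gal = 320,211 L.
After draining 55% and refilling: 185 × 0.45 + 8 × 0.55 = 87.65 ppm.
Deficit to target: 121 − 87.65 = 33.35 mg/L.
As CaCO₃: 33.35 mg/L × 320,211 L = 10,680 g; ÷ 50 g/eq ÷ 1 = 213.6 mol NaHCO₃.
Mass: 213.6 × 84 = 17,940 g.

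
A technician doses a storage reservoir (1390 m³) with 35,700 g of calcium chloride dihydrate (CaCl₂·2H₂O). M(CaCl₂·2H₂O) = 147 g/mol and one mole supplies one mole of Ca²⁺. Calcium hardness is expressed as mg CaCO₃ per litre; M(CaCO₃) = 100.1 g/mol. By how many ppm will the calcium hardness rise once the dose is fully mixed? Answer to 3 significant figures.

Volume: 1390 m³ = 1,390,000 L.
Moles of Ca²⁺: 35,700 g ÷ 147 g/mol = 242.9 mol.
As CaCO₃: 242.9 mol × 100.1 g/mol = 24,310 g.
Rise: 24,310 g / 1,390,000 L × 1000 = 17.49 mg/L.

17.5 ppm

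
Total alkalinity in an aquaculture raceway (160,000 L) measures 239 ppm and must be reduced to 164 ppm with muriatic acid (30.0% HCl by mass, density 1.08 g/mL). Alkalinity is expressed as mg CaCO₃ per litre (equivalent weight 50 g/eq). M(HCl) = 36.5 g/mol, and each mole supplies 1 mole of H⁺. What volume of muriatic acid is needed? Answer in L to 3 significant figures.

Alkalinity to neutralize: (239 − 164) = 75 mg/L as CaCO₃ × 160,000 L = 12,000 g as CaCO₃.
Equivalents of H⁺ required: 12,000 ÷ 50 g/eq = 240 eq = 240 mol HCl.
Mass of HCl: 240 × 36.5 = 8760 g.
Mass of 30.0% solution: 8760 / 0.3 = 29,200 g.
Volume: 29,200 g ÷ 1.08 g/mL = 27,040 mL.

27.0 L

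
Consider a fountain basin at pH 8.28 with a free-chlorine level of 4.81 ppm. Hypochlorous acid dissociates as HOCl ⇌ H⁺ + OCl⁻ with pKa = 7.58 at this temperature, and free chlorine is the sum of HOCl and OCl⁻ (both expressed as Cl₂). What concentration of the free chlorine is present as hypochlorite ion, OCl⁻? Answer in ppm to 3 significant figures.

[OCl⁻]/[HOCl] = 10^(pH − pKa) = 10^(8.28 − 7.58) = 10^0.70 = 5.012.
Fraction as HOCl = 1 / (1 + 5.012) = 0.1663.
OCl⁻ = (1 − 0.1663) × 4.81 ppm = 4.01 ppm.

4.01 ppm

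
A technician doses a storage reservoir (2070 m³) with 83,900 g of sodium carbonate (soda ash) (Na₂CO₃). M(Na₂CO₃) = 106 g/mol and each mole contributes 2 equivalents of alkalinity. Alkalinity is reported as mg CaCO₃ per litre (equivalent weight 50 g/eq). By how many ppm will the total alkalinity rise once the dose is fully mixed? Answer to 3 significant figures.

Volume: 2070 m³ = 2,070,000 L.
Moles of Na₂CO₃: 83,900 g ÷ 106 g/mol = 791.5 mol → 1583 eq of alkalinity.
As CaCO₃: 1583 eq × 50 g/eq = 79,150 g.
Rise: 79,150 g / 2,070,000 L × 1000 = 38.24 mg/L.

38.2 ppm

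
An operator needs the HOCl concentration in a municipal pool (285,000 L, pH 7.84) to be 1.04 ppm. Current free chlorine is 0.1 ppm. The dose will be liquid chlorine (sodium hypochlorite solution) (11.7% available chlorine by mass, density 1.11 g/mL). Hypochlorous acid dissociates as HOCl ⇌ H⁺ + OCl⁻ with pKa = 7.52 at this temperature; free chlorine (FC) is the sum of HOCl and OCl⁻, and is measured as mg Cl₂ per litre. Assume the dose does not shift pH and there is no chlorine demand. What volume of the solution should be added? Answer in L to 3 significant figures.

6.83 L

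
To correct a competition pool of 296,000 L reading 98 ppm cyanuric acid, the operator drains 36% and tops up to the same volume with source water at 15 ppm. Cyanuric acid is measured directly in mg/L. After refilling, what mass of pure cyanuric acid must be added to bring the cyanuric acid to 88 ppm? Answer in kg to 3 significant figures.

5.88 kg

After draining 36% and refilling: 98 × 0.64 + 15 × 0.36 = 68.12 ppm.
Deficit to target: 88 − 68.12 = 19.88 mg/L.
Mass: 19.88 mg/L × 296,000 L = 5884 g cyanuric acid.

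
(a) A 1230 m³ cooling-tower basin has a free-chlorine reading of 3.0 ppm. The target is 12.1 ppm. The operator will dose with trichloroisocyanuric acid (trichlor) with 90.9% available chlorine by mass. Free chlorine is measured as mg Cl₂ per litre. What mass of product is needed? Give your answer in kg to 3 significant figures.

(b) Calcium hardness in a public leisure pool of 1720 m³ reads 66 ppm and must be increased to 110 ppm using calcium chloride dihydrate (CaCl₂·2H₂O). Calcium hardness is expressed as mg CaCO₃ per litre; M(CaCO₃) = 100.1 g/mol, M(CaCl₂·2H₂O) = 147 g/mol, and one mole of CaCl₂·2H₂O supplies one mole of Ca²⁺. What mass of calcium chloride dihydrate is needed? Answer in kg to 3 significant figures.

(a) Volume: 1230 m³ = 1,230,000 L.
(a) Chlorine deficit: 12.1 − 3.0 = 9.1 ppm = 9.1 mg/L as Cl₂.
(a) Cl₂ equivalent needed: 9.1 mg/L × 1,230,000 L = 11,190,000 mg = 11,190 g.
(a) Product at 90.9% available chlorine: 11,190 / 0.909 = 12,310 g.

(b) Volume: 1720 m³ = 1,720,000 L.
(b) Hardness to add: (110 − 66) = 44 mg/L as CaCO₃ × 1,720,000 L = 75,680 g as CaCO₃.
(b) Moles of Ca²⁺ (1 mol Ca²⁺ ≡ 1 mol CaCO₃): 75,680 / 100.1 g/mol = 756 mol.
(b) Mass of CaCl₂·2H₂O: 756 × 147 = 111,100 g.

(a) 12.3 kg; (b) 111 kg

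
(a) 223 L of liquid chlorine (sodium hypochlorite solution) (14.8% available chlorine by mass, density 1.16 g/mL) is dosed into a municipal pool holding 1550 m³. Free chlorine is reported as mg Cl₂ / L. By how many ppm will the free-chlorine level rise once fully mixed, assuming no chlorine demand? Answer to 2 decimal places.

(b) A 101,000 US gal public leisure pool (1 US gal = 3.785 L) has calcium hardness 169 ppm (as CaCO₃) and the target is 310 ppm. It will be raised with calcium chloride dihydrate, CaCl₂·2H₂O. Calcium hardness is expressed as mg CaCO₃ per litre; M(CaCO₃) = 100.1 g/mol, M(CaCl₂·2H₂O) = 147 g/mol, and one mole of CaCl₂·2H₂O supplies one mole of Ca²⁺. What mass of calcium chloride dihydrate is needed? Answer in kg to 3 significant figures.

(a) Volume: 1550 m³ = 1,550,000 L.
(a) Mass of solution: 223 L × 1000 mL/L × 1.16 g/mL = 258,700 g.
(a) Available chlorine delivered: 258,700 g × 0.148 = 38,280 g as Cl₂.
(a) Concentration rise: 38,280 g / 1,550,000 L = 24.7 mg/L = 24.70 ppm.

(b) Volume: 101,000 US gal × 3.785 L/gal = 382,285 L.
(b) Hardness to add: (310 − 169) = 141 mg/L as CaCO₃ × 382,285 L = 53,900 g as CaCO₃.
(b) Moles of Ca²⁺ (1 mol Ca²⁺ ≡ 1 mol CaCO₃): 53,900 / 100.1 g/mol = 538.5 mol.
(b) Mass of CaCl₂·2H₂O: 538.5 × 147 = 79,160 g.

(a) 24.70 ppm; (b) 79.2 kg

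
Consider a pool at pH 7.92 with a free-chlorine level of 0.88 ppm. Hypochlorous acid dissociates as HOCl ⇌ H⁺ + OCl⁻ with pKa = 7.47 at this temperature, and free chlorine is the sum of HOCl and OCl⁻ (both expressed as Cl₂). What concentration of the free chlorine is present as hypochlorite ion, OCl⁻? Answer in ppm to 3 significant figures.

0.650 ppm

[OCl⁻]/[HOCl] = 10^(pH − pKa) = 10^(7.92 − 7.47) = 10^0.45 = 2.818.
Fraction as HOCl = 1 / (1 + 2.818) = 0.2619.
OCl⁻ = (1 − 0.2619) × 0.88 ppm = 0.6495 ppm.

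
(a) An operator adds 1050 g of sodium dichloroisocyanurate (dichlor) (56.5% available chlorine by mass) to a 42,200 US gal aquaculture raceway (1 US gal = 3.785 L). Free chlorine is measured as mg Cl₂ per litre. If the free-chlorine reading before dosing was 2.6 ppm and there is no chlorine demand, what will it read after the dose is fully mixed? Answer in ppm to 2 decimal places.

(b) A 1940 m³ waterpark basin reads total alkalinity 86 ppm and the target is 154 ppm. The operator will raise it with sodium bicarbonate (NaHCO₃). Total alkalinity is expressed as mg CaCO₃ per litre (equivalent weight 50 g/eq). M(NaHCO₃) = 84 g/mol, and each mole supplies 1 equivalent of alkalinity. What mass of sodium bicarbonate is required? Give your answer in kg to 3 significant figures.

(a) 6.31 ppm; (b) 222 kg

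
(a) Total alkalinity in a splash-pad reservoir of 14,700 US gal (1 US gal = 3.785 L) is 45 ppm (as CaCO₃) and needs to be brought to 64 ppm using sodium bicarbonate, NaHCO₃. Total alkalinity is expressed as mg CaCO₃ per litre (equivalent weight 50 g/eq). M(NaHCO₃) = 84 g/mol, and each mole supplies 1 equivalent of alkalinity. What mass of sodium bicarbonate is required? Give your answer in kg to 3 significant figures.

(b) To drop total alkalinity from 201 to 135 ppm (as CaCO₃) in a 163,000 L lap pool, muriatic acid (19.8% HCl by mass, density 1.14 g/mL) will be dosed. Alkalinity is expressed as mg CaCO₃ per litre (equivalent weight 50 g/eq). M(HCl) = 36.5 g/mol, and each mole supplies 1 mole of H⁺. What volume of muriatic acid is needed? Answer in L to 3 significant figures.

(a) Volume: 14,700 US gal × 3.785 L/gal = 55,640 L.
(a) Alkalinity to add: (64 − 45) = 19 mg/L as CaCO₃ × 55,640 L = 1057 g as CaCO₃.
(a) Equivalents: 1057 g ÷ 50 g/eq = 21.14 eq.
(a) NaHCO₃ supplies 1 eq per mole → 21.14 mol.
(a) Mass: 21.14 mol × 84 g/mol = 1776 g.

(b) Alkalinity to neutralize: (201 − 135) = 66 mg/L as CaCO₃ × 163,000 L = 10,760 g as CaCO₃.
(b) Equivalents of H⁺ required: 10,760 ÷ 50 g/eq = 215.2 eq = 215.2 mol HCl.
(b) Mass of HCl: 215.2 × 36.5 = 7853 g.
(b) Mass of 19.8% solution: 7853 / 0.198 = 39,660 g.
(b) Volume: 39,660 g ÷ 1.14 g/mL = 34,790 mL.

(a) 1.78 kg; (b) 34.8 L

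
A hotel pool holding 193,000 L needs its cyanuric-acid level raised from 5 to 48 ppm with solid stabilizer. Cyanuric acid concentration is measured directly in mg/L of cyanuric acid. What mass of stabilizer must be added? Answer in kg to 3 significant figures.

CYA to add: (48 − 5) = 43 mg/L × 193,000 L = 8299 g cyanuric acid.

8.30 kg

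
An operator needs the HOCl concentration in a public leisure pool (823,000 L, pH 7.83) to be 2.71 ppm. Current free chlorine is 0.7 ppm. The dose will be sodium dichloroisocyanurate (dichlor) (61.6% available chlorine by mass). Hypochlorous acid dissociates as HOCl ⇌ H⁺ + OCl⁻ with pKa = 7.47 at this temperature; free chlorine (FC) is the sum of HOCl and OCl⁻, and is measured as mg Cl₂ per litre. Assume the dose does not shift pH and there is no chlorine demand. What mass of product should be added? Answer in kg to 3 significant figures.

11.0 kg

[OCl⁻]/[HOCl] = 10^(pH − pKa) = 10^(7.83 − 7.47) = 2.291; fraction as HOCl = 1/(1 + 2.291) = 0.3039.
Free chlorine required for 2.71 ppm HOCl: 2.71 / 0.3039 = 8.918 ppm.
FC to add: 8.918 − 0.7 = 8.218 mg/L as Cl₂.
Cl₂ equivalent: 8.218 mg/L × 823,000 L = 6764 g.
Product at 61.6% available Cl: 6764 / 0.616 = 10,980 g.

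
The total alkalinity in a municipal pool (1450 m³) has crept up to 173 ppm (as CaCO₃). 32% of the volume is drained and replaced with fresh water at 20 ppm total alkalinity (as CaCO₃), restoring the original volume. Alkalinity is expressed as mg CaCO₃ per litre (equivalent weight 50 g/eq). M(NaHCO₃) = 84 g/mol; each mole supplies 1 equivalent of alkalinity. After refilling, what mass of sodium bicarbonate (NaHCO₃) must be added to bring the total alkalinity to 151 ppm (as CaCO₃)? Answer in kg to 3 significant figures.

65.7 kg

Volume: 1450 m³ = 1,450,000 L.
After draining 32% and refilling: 173 × 0.68 + 20 × 0.32 = 124.04 ppm.
Deficit to target: 151 − 124.04 = 26.96 mg/L.
As CaCO₃: 26.96 mg/L × 1,450,000 L = 39,090 g; ÷ 50 g/eq ÷ 1 = 781.8 mol NaHCO₃.
Mass: 781.8 × 84 = 65,670 g.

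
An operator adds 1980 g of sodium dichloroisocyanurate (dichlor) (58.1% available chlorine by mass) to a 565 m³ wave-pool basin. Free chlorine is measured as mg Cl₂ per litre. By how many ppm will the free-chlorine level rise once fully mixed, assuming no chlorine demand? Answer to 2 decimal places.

2.04 ppm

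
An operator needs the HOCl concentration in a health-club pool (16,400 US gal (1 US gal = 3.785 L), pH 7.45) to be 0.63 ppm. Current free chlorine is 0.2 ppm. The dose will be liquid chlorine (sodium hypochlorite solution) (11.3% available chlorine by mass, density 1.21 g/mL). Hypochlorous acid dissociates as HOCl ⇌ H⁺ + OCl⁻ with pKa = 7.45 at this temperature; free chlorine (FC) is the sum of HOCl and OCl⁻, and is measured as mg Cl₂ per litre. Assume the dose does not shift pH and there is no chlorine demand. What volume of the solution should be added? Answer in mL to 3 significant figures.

Volume: 16,400 US gal × 3.785 L/gal = 62,074 L.
[OCl⁻]/[HOCl] = 10^(pH − pKa) = 10^(7.45 − 7.45) = 1; fraction as HOCl = 1/(1 + 1) = 0.5.
Free chlorine required for 0.63 ppm HOCl: 0.63 / 0.5 = 1.26 ppm.
FC to add: 1.26 − 0.2 = 1.06 mg/L as Cl₂.
Cl₂ equivalent: 1.06 mg/L × 62,074 L = 65.8 g.
Product at 11.3% available Cl: 65.8 / 0.113 = 582.3 g.
Volume: 582.3 g ÷ 1.21 g/mL = 481.2 mL.

481 mL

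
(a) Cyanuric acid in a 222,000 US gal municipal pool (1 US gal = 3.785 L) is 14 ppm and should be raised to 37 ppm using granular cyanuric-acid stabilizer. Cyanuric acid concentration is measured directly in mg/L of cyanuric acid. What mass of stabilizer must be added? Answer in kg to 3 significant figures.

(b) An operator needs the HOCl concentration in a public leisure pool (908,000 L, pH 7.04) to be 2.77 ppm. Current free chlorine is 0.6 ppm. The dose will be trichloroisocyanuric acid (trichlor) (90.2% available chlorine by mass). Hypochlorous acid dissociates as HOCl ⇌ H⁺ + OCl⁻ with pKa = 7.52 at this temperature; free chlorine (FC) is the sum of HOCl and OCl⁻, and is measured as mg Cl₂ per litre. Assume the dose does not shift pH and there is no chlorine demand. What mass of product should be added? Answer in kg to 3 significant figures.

(a) 19.3 kg; (b) 3.11 kg

(a) Volume: 222,000 US gal × 3.785 L/gal = 840,270 L.
(a) CYA to add: (37 − 14) = 23 mg/L × 840,270 L = 19,330 g cyanuric acid.

(b) [OCl⁻]/[HOCl] = 10^(pH − pKa) = 10^(7.04 − 7.52) = 0.3311; fraction as HOCl = 1/(1 + 0.3311) = 0.7512.
(b) Free chlorine required for 2.77 ppm HOCl: 2.77 / 0.7512 = 3.687 ppm.
(b) FC to add: 3.687 − 0.6 = 3.087 mg/L as Cl₂.
(b) Cl₂ equivalent: 3.087 mg/L × 908,000 L = 2803 g.
(b) Product at 90.2% available Cl: 2803 / 0.902 = 3108 g.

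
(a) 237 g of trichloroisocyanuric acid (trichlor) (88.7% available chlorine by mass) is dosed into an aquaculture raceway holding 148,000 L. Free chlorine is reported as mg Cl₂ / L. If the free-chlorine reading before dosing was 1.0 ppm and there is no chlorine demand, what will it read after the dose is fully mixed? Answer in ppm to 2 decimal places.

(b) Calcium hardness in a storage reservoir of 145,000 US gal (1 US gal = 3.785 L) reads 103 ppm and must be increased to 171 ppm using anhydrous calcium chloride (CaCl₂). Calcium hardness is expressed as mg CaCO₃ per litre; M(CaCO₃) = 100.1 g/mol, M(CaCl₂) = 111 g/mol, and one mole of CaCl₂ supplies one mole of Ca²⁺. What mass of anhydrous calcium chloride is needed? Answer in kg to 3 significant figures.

(a) 2.42 ppm; (b) 41.4 kg

(a) Available chlorine delivered: 237 g × 0.887 = 210.2 g as Cl₂.
(a) Concentration rise: 210.2 g / 148,000 L = 1.42 mg/L = 1.42 ppm.
(a) Final FC: 1.0 + 1.42 = 2.42 ppm.

(b) Volume: 145,000 US gal × 3.785 L/gal = 548,825 L.
(b) Hardness to add: (171 − 103) = 68 mg/L as CaCO₃ × 548,825 L = 37,320 g as CaCO₃.
(b) Moles of Ca²⁺ (1 mol Ca²⁺ ≡ 1 mol CaCO₃): 37,320 / 100.1 g/mol = 372.8 mol.
(b) Mass of CaCl₂: 372.8 × 111 = 41,380 g.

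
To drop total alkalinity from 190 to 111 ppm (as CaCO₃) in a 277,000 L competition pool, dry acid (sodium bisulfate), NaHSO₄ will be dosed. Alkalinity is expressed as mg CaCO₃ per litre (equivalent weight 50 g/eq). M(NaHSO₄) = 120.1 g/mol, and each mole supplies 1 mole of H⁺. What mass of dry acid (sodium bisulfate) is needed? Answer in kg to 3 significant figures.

Alkalinity to neutralize: (190 − 111) = 79 mg/L as CaCO₃ × 277,000 L = 21,880 g as CaCO₃.
Equivalents of H⁺ required: 21,880 ÷ 50 g/eq = 437.7 eq = 437.7 mol NaHSO₄.
Mass of NaHSO₄: 437.7 × 120.1 = 52,560 g.

52.6 kg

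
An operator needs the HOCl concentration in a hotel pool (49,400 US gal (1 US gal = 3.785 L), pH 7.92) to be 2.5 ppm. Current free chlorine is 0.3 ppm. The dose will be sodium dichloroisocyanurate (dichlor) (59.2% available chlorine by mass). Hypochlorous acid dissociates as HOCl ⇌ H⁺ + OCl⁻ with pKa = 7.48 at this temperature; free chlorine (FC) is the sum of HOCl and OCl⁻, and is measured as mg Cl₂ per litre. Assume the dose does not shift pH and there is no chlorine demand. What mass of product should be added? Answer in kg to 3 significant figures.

Volume: 49,400 US gal × 3.785 L/gal = 186,979 L.
[OCl⁻]/[HOCl] = 10^(pH − pKa) = 10^(7.92 − 7.48) = 2.754; fraction as HOCl = 1/(1 + 2.754) = 0.2664.
Free chlorine required for 2.5 ppm HOCl: 2.5 / 0.2664 = 9.386 ppm.
FC to add: 9.386 − 0.3 = 9.086 mg/L as Cl₂.
Cl₂ equivalent: 9.086 mg/L × 186,979 L = 1699 g.
Product at 59.2% available Cl: 1699 / 0.592 = 2870 g.

2.87 kg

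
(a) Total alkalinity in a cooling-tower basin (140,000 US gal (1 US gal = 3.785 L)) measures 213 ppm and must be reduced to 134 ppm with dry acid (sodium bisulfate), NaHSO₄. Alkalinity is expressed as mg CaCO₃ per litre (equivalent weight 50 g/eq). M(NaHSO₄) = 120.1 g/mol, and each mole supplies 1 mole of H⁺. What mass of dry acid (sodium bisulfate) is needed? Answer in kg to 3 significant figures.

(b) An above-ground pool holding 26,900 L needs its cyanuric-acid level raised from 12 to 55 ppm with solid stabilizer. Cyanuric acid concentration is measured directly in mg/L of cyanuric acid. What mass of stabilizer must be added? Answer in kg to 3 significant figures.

(a) Volume: 140,000 US gal × 3.785 L/gal = 529,900 L.
(a) Alkalinity to neutralize: (213 − 134) = 79 mg/L as CaCO₃ × 529,900 L = 41,860 g as CaCO₃.
(a) Equivalents of H⁺ required: 41,860 ÷ 50 g/eq = 837.2 eq = 837.2 mol NaHSO₄.
(a) Mass of NaHSO₄: 837.2 × 120.1 = 100,600 g.

(b) CYA to add: (55 − 12) = 43 mg/L × 26,900 L = 1157 g cyanuric acid.

(a) 101 kg; (b) 1.16 kg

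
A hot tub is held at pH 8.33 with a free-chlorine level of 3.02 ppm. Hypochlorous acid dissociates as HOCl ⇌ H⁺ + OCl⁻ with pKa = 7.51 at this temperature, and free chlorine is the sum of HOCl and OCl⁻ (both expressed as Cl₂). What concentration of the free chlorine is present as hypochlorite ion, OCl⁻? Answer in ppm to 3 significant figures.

[OCl⁻]/[HOCl] = 10^(pH − pKa) = 10^(8.33 − 7.51) = 10^0.82 = 6.607.
Fraction as HOCl = 1 / (1 + 6.607) = 0.1315.
OCl⁻ = (1 − 0.1315) × 3.02 ppm = 2.623 ppm.

2.62 ppm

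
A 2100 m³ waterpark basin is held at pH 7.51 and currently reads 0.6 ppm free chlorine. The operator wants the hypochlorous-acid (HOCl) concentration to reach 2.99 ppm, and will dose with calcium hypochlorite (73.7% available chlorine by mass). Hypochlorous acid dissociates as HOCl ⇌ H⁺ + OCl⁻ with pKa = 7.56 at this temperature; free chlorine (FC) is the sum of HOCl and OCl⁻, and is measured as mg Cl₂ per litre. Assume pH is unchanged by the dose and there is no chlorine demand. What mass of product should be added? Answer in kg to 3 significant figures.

14.4 kg

Volume: 2100 m³ = 2,100,000 L.
[OCl⁻]/[HOCl] = 10^(pH − pKa) = 10^(7.51 − 7.56) = 0.8913; fraction as HOCl = 1/(1 + 0.8913) = 0.5288.
Free chlorine required for 2.99 ppm HOCl: 2.99 / 0.5288 = 5.655 ppm.
FC to add: 5.655 − 0.6 = 5.055 mg/L as Cl₂.
Cl₂ equivalent: 5.055 mg/L × 2,100,000 L = 10,620 g.
Product at 73.7% available Cl: 10,620 / 0.737 = 14,400 g.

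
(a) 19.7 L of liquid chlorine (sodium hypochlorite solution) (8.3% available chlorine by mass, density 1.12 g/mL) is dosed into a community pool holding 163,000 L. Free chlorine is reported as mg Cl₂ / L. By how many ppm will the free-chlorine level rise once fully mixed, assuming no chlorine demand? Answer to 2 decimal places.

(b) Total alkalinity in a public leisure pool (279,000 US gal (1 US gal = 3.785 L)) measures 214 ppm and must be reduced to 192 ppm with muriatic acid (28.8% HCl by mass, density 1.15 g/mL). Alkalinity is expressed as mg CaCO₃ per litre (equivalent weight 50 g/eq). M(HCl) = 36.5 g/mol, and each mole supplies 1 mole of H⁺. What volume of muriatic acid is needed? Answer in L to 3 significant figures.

(a) 11.24 ppm; (b) 51.2 L

(a) Mass of solution: 19.7 L × 1000 mL/L × 1.12 g/mL = 22,060 g.
(a) Available chlorine delivered: 22,060 g × 0.083 = 1831 g as Cl₂.
(a) Concentration rise: 1831 g / 163,000 L = 11.24 mg/L = 11.24 ppm.

(b) Volume: 279,000 US gal × 3.785 L/gal = 1,056,015 L.
(b) Alkalinity to neutralize: (214 − 192) = 22 mg/L as CaCO₃ × 1,056,015 L = 23,230 g as CaCO₃.
(b) Equivalents of H⁺ required: 23,230 ÷ 50 g/eq = 464.6 eq = 464.6 mol HCl.
(b) Mass of HCl: 464.6 × 36.5 = 16,960 g.
(b) Mass of 28.8% solution: 16,960 / 0.288 = 58,890 g.
(b) Volume: 58,890 g ÷ 1.15 g/mL = 51,210 mL.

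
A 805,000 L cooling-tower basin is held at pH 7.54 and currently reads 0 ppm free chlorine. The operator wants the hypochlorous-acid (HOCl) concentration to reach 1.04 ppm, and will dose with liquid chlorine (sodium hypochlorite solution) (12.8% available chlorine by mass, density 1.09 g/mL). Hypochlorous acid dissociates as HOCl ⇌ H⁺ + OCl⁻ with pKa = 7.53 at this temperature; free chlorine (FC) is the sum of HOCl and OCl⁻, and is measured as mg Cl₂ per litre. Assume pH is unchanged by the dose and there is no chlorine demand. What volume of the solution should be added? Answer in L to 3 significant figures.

12.1 L

[OCl⁻]/[HOCl] = 10^(pH − pKa) = 10^(7.54 − 7.53) = 1.023; fraction as HOCl = 1/(1 + 1.023) = 0.4942.
Free chlorine required for 1.04 ppm HOCl: 1.04 / 0.4942 = 2.104 ppm.
FC to add: 2.104 − 0 = 2.104 mg/L as Cl₂.
Cl₂ equivalent: 2.104 mg/L × 805,000 L = 1694 g.
Product at 12.8% available Cl: 1694 / 0.128 = 13,230 g.
Volume: 13,230 g ÷ 1.09 g/mL = 12,140 mL.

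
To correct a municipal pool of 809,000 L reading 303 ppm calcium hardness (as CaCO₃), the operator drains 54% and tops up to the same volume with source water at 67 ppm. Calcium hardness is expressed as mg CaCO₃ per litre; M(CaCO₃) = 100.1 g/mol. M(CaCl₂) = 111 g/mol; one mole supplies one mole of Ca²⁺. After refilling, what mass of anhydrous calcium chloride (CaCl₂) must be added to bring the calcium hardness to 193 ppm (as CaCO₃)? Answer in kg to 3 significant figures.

After draining 54% and refilling: 303 × 0.46 + 67 × 0.54 = 175.56 ppm.
Deficit to target: 193 − 175.56 = 17.44 mg/L.
As CaCO₃: 17.44 mg/L × 809,000 L = 14,110 g; ÷ 100.1 = 140.9 mol Ca²⁺.
Mass: 140.9 × 111 = 15,650 g.

15.6 kg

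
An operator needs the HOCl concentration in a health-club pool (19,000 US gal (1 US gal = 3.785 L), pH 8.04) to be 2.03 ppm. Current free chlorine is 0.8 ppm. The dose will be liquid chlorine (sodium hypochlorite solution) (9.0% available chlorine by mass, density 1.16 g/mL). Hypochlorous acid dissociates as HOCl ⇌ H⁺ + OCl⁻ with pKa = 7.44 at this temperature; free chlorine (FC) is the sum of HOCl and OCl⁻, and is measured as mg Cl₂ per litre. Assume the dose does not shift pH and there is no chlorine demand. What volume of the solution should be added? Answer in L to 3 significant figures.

6.41 L

Volume: 19,000 US gal × 3.785 L/gal = 71,915 L.
[OCl⁻]/[HOCl] = 10^(pH − pKa) = 10^(8.04 − 7.44) = 3.981; fraction as HOCl = 1/(1 + 3.981) = 0.2008.
Free chlorine required for 2.03 ppm HOCl: 2.03 / 0.2008 = 10.11 ppm.
FC to add: 10.11 − 0.8 = 9.312 mg/L as Cl₂.
Cl₂ equivalent: 9.312 mg/L × 71,915 L = 669.6 g.
Product at 9.0% available Cl: 669.6 / 0.09 = 7440 g.
Volume: 7440 g ÷ 1.16 g/mL = 6414 mL.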